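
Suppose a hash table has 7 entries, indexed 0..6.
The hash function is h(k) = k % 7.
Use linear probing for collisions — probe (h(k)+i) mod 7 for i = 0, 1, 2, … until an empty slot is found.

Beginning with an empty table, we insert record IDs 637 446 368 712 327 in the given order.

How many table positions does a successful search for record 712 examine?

637: h=0 → slot 0
446: h=5 → slot 5
368: h=4 → slot 4
712: h=5, probe 5,6 → slot 6
327: h=5, probe 5,6,0,1 → slot 1
Table: [637, 327, _, _, 368, 446, 712]
Lookup 712: h=5, probe 5,6 → found at 6.

2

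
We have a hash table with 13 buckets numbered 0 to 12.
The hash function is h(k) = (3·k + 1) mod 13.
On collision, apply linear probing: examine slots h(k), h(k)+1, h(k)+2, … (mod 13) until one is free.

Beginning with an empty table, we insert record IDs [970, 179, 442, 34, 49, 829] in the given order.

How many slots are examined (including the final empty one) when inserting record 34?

970 hashes to 12; slot 12 is free → place at 12.
179 hashes to 5; slot 5 is free → place at 5.
442 hashes to 1; slot 1 is free → place at 1.
34 hashes to 12; 12 taken → place at 0.
49 hashes to 5; 5 taken → place at 6.
829 hashes to 5; 5,6 taken → place at 7.
Table: [34, 442, ., ., ., 179, 49, 829, ., ., ., ., 970]

2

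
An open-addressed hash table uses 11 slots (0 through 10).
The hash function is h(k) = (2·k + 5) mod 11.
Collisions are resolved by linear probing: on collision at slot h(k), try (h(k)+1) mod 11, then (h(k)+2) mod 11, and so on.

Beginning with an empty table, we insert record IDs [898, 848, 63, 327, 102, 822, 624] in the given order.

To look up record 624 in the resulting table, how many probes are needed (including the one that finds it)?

898 hashes to 8; slot 8 is free => place at 8.
848 hashes to 7; slot 7 is free => place at 7.
63 hashes to 10; slot 10 is free => place at 10.
327 hashes to 10; 10 taken => place at 0.
102 hashes to 0; 0 taken => place at 1.
822 hashes to 10; 10,0,1 taken => place at 2.
624 hashes to 10; 10,0,1,2 taken => place at 3.
Table: [327, 102, 822, 624, —, —, —, 848, 898, —, 63]
Lookup 624: h=10, probe 10,0,1,2,3 → found at 3.

5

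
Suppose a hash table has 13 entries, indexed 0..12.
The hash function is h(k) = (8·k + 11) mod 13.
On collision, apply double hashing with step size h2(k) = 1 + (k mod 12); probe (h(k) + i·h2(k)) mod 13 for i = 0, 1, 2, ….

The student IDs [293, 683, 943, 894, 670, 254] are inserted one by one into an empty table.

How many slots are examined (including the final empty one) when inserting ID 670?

3

293: h=2 => slot 2
683: h=2, h2=12, probe 2,1 => slot 1
943: h=2, h2=8, probe 2,10 => slot 10
894: h=0 => slot 0
670: h=2, h2=11, probe 2,0,11 => slot 11
254: h=2, h2=3, probe 2,5 => slot 5
Table: [894, 683, 293, ., ., 254, ., ., ., ., 943, 670, .]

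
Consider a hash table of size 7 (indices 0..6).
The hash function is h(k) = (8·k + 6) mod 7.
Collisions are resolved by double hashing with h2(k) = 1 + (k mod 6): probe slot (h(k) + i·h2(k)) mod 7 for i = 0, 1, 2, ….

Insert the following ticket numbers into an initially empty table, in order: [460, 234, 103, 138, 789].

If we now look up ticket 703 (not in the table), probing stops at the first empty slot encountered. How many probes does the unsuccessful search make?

5

Insert 460: h=4, slot 4 empty -> index 4.
Insert 234: h=2, slot 2 empty -> index 2.
Insert 103: h=4, h2=2, slot 4 occupied -> index 6.
Insert 138: h=4, h2=1, slot 4 occupied -> index 5.
Insert 789: h=4, h2=4, slot 4 occupied -> index 1.
Table: [—, 789, 234, —, 460, 138, 103]
Lookup 703: h=2, h2=2, probe 2,4,6,1,3 → slot 3 empty, not found.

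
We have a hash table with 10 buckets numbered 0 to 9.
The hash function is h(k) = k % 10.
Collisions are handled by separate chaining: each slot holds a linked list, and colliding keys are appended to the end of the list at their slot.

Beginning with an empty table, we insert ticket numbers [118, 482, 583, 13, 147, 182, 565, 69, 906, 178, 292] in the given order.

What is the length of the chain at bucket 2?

118 -> bucket 8
482 -> bucket 2
583 -> bucket 3
13 -> bucket 3 (collision)
147 -> bucket 7
182 -> bucket 2 (collision)
565 -> bucket 5
69 -> bucket 9
906 -> bucket 6
178 -> bucket 8 (collision)
292 -> bucket 2 (collision)
Final buckets:
0: _
1: _
2: 482 -> 182 -> 292
3: 583 -> 13
4: _
5: 565
6: 906
7: 147
8: 118 -> 178
9: 69

3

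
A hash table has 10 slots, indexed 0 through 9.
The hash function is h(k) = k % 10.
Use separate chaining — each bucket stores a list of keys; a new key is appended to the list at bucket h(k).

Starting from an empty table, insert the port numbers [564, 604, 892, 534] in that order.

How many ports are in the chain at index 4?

3

564 -> bucket 4
604 -> bucket 4 (collision)
892 -> bucket 2
534 -> bucket 4 (collision)
Final buckets:
0: _
1: _
2: 892
3: _
4: 564 -> 604 -> 534
5: _
6: _
7: _
8: _
9: _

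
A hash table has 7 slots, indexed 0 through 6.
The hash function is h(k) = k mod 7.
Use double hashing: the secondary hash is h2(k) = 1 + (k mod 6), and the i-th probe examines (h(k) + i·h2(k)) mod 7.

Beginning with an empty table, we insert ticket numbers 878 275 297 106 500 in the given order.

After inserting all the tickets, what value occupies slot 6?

500

Insert 878: h=3, slot 3 empty -> index 3.
Insert 275: h=2, slot 2 empty -> index 2.
Insert 297: h=3, h2=4, slot 3 occupied -> index 0.
Insert 106: h=1, slot 1 empty -> index 1.
Insert 500: h=3, h2=3, slot 3 occupied -> index 6.
Table: [297, 106, 275, 878, -, -, 500]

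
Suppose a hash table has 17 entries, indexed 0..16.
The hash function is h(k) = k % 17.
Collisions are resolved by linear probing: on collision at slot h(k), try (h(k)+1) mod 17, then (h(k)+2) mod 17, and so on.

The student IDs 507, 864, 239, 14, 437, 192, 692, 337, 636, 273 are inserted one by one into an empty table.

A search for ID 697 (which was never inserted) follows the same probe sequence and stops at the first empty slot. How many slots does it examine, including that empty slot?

4

Insert 507: h=14, slot 14 empty → index 14.
Insert 864: h=14, slot 14 occupied → index 15.
Insert 239: h=1, slot 1 empty → index 1.
Insert 14: h=14, slots 14,15 occupied → index 16.
Insert 437: h=12, slot 12 empty → index 12.
Insert 192: h=5, slot 5 empty → index 5.
Insert 692: h=12, slot 12 occupied → index 13.
Insert 337: h=14, slots 14,15,16 occupied → index 0.
Insert 636: h=7, slot 7 empty → index 7.
Insert 273: h=1, slot 1 occupied → index 2.
Table: [337, 239, 273, ∅, ∅, 192, ∅, 636, ∅, ∅, ∅, ∅, 437, 692, 507, 864, 14]
Lookup 697: h=0, probe 0,1,2,3 → slot 3 empty, not found.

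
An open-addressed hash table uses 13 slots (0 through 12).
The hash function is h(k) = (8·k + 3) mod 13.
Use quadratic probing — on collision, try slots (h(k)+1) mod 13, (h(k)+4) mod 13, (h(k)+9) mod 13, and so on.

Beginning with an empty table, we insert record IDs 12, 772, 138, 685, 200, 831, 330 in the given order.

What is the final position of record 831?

Insert 12: h=8, slot 8 empty -> index 8.
Insert 772: h=4, slot 4 empty -> index 4.
Insert 138: h=2, slot 2 empty -> index 2.
Insert 685: h=10, slot 10 empty -> index 10.
Insert 200: h=4, slot 4 occupied -> index 5.
Insert 831: h=8, slot 8 occupied -> index 9.
Insert 330: h=4, slots 4,5,8 occupied -> index 0.
Table: [330, —, 138, —, 772, 200, —, —, 12, 831, 685, —, —]

9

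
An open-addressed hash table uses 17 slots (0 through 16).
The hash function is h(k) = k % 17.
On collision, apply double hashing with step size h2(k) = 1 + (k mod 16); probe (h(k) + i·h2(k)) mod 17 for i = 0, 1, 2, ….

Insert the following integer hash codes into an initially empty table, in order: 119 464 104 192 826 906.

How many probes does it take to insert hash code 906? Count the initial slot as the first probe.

119 hashes to 0; slot 0 is free -> place at 0.
464 hashes to 5; slot 5 is free -> place at 5.
104 hashes to 2; slot 2 is free -> place at 2.
192 hashes to 5, h2=1; 5 taken -> place at 6.
826 hashes to 10; slot 10 is free -> place at 10.
906 hashes to 5, h2=11; 5 taken -> place at 16.
Table: [119, _, 104, _, _, 464, 192, _, _, _, 826, _, _, _, _, _, 906]

2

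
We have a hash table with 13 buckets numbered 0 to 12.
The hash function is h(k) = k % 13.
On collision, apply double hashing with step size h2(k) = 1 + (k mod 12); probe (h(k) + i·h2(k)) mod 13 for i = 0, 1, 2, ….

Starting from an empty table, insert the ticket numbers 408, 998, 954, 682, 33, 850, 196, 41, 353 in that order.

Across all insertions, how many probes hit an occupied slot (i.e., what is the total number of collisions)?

3

408 hashes to 5; slot 5 is free -> place at 5.
998 hashes to 10; slot 10 is free -> place at 10.
954 hashes to 5, h2=7; 5 taken -> place at 12.
682 hashes to 6; slot 6 is free -> place at 6.
33 hashes to 7; slot 7 is free -> place at 7.
850 hashes to 5, h2=11; 5 taken -> place at 3.
196 hashes to 1; slot 1 is free -> place at 1.
41 hashes to 2; slot 2 is free -> place at 2.
353 hashes to 2, h2=6; 2 taken -> place at 8.
Table: [—, 196, 41, 850, —, 408, 682, 33, 353, —, 998, —, 954]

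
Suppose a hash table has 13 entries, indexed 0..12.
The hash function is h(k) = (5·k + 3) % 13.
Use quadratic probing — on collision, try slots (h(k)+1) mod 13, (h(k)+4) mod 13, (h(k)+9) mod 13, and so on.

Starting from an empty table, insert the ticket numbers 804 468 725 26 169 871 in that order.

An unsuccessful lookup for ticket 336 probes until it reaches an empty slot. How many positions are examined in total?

3

Insert 804: h=6, slot 6 empty => index 6.
Insert 468: h=3, slot 3 empty => index 3.
Insert 725: h=1, slot 1 empty => index 1.
Insert 26: h=3, slot 3 occupied => index 4.
Insert 169: h=3, slots 3,4 occupied => index 7.
Insert 871: h=3, slots 3,4,7 occupied => index 12.
Table: [., 725, ., 468, 26, ., 804, 169, ., ., ., ., 871]
Lookup 336: h=6, probe 6,7,10 → slot 10 empty, not found.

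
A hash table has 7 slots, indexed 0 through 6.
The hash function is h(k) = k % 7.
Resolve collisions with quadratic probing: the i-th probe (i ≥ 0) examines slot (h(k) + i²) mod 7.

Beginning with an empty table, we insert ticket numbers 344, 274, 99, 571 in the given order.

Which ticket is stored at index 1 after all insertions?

344 hashes to 1; slot 1 is free → place at 1.
274 hashes to 1; 1 taken → place at 2.
99 hashes to 1; 1,2 taken → place at 5.
571 hashes to 4; slot 4 is free → place at 4.
Table: [—, 344, 274, —, 571, 99, —]

344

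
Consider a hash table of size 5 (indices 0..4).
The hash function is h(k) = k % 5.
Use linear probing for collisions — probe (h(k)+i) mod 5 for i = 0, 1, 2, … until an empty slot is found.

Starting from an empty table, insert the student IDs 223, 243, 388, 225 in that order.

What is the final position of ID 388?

0

Insert 223: h=3, slot 3 empty → index 3.
Insert 243: h=3, slot 3 occupied → index 4.
Insert 388: h=3, slots 3,4 occupied → index 0.
Insert 225: h=0, slot 0 occupied → index 1.
Table: [388, 225, ., 223, 243]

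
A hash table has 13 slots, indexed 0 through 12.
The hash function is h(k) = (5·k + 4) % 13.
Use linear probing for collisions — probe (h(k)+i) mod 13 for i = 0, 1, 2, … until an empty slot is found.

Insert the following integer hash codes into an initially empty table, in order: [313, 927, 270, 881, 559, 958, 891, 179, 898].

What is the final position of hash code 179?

313 hashes to 9; slot 9 is free => place at 9.
927 hashes to 11; slot 11 is free => place at 11.
270 hashes to 2; slot 2 is free => place at 2.
881 hashes to 2; 2 taken => place at 3.
559 hashes to 4; slot 4 is free => place at 4.
958 hashes to 10; slot 10 is free => place at 10.
891 hashes to 0; slot 0 is free => place at 0.
179 hashes to 2; 2,3,4 taken => place at 5.
898 hashes to 9; 9,10,11 taken => place at 12.
Table: [891, -, 270, 881, 559, 179, -, -, -, 313, 958, 927, 898]

5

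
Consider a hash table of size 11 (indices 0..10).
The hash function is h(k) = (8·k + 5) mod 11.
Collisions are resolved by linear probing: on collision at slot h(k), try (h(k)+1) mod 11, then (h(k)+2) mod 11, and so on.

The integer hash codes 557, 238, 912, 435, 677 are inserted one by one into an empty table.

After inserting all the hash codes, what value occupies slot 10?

677

557: h=6 => slot 6
238: h=6, probe 6,7 => slot 7
912: h=8 => slot 8
435: h=9 => slot 9
677: h=9, probe 9,10 => slot 10
Table: [_, _, _, _, _, _, 557, 238, 912, 435, 677]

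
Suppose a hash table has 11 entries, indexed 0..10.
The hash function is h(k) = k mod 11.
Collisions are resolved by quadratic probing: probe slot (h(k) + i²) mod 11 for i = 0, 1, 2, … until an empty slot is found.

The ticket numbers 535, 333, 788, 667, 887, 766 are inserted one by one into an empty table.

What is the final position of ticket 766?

535 hashes to 7; slot 7 is free -> place at 7.
333 hashes to 3; slot 3 is free -> place at 3.
788 hashes to 7; 7 taken -> place at 8.
667 hashes to 7; 7,8 taken -> place at 0.
887 hashes to 7; 7,8,0 taken -> place at 5.
766 hashes to 7; 7,8,0,5 taken -> place at 1.
Table: [667, 766, _, 333, _, 887, _, 535, 788, _, _]

1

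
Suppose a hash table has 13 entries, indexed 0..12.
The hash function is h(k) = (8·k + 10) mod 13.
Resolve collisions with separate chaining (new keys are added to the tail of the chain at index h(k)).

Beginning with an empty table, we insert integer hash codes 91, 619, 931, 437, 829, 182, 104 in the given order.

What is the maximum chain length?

3

Insert 91: h=10, bucket 10 empty → new chain.
Insert 619: h=9, bucket 9 empty → new chain.
Insert 931: h=9, bucket 9 nonempty → append to chain.
Insert 437: h=9, bucket 9 nonempty → append to chain.
Insert 829: h=12, bucket 12 empty → new chain.
Insert 182: h=10, bucket 10 nonempty → append to chain.
Insert 104: h=10, bucket 10 nonempty → append to chain.
Final buckets:
0: ∅
1: ∅
2: ∅
3: ∅
4: ∅
5: ∅
6: ∅
7: ∅
8: ∅
9: 619 -> 931 -> 437
10: 91 -> 182 -> 104
11: ∅
12: 829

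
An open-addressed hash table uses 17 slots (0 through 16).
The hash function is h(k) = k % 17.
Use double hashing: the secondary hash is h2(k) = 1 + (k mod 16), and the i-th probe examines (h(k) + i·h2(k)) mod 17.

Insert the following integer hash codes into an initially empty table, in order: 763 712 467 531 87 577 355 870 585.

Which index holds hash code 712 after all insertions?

7

763 hashes to 15; slot 15 is free → place at 15.
712 hashes to 15, h2=9; 15 taken → place at 7.
467 hashes to 8; slot 8 is free → place at 8.
531 hashes to 4; slot 4 is free → place at 4.
87 hashes to 2; slot 2 is free → place at 2.
577 hashes to 16; slot 16 is free → place at 16.
355 hashes to 15, h2=4; 15,2 taken → place at 6.
870 hashes to 3; slot 3 is free → place at 3.
585 hashes to 7, h2=10; 7 taken → place at 0.
Table: [585, ∅, 87, 870, 531, ∅, 355, 712, 467, ∅, ∅, ∅, ∅, ∅, ∅, 763, 577]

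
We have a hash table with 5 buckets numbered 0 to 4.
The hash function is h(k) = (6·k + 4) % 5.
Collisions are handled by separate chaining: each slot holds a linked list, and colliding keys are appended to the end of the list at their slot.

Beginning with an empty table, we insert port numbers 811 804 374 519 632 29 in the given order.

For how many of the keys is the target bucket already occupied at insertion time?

3

811 -> bucket 0
804 -> bucket 3
374 -> bucket 3 (collision)
519 -> bucket 3 (collision)
632 -> bucket 1
29 -> bucket 3 (collision)
Final buckets:
0: 811
1: 632
2: ∅
3: 804 -> 374 -> 519 -> 29
4: ∅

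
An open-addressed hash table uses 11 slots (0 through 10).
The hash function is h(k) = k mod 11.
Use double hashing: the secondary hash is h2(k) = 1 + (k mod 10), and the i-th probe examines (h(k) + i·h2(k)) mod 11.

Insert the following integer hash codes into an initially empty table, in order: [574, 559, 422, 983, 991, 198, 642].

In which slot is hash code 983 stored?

8

574 hashes to 2; slot 2 is free → place at 2.
559 hashes to 9; slot 9 is free → place at 9.
422 hashes to 4; slot 4 is free → place at 4.
983 hashes to 4, h2=4; 4 taken → place at 8.
991 hashes to 1; slot 1 is free → place at 1.
198 hashes to 0; slot 0 is free → place at 0.
642 hashes to 4, h2=3; 4 taken → place at 7.
Table: [198, 991, 574, —, 422, —, —, 642, 983, 559, —]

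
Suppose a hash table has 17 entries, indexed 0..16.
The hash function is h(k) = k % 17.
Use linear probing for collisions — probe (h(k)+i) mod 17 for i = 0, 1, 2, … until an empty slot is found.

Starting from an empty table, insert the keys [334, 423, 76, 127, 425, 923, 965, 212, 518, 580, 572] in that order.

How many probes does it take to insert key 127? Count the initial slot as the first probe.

2

334 hashes to 11; slot 11 is free → place at 11.
423 hashes to 15; slot 15 is free → place at 15.
76 hashes to 8; slot 8 is free → place at 8.
127 hashes to 8; 8 taken → place at 9.
425 hashes to 0; slot 0 is free → place at 0.
923 hashes to 5; slot 5 is free → place at 5.
965 hashes to 13; slot 13 is free → place at 13.
212 hashes to 8; 8,9 taken → place at 10.
518 hashes to 8; 8,9,10,11 taken → place at 12.
580 hashes to 2; slot 2 is free → place at 2.
572 hashes to 11; 11,12,13 taken → place at 14.
Table: [425, -, 580, -, -, 923, -, -, 76, 127, 212, 334, 518, 965, 572, 423, -]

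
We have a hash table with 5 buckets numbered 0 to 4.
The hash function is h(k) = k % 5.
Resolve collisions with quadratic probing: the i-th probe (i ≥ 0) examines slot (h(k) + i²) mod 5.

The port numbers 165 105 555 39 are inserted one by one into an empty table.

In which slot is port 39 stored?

165 hashes to 0; slot 0 is free => place at 0.
105 hashes to 0; 0 taken => place at 1.
555 hashes to 0; 0,1 taken => place at 4.
39 hashes to 4; 4,0 taken => place at 3.
Table: [165, 105, -, 39, 555]

3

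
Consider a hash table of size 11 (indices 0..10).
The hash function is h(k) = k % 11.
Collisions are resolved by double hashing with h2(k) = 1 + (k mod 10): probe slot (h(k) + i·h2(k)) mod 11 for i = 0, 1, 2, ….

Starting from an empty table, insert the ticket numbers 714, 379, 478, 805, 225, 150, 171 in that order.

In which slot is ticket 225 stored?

0

Insert 714: h=10, slot 10 empty -> index 10.
Insert 379: h=5, slot 5 empty -> index 5.
Insert 478: h=5, h2=9, slot 5 occupied -> index 3.
Insert 805: h=2, slot 2 empty -> index 2.
Insert 225: h=5, h2=6, slot 5 occupied -> index 0.
Insert 150: h=7, slot 7 empty -> index 7.
Insert 171: h=6, slot 6 empty -> index 6.
Table: [225, ., 805, 478, ., 379, 171, 150, ., ., 714]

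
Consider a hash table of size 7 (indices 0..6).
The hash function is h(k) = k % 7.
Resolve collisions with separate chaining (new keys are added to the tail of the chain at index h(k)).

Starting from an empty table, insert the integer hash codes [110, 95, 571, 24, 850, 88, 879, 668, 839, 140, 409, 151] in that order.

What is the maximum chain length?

5

110 -> bucket 5
95 -> bucket 4
571 -> bucket 4 (collision)
24 -> bucket 3
850 -> bucket 3 (collision)
88 -> bucket 4 (collision)
879 -> bucket 4 (collision)
668 -> bucket 3 (collision)
839 -> bucket 6
140 -> bucket 0
409 -> bucket 3 (collision)
151 -> bucket 4 (collision)
Final buckets:
0: 140
1: .
2: .
3: 24 -> 850 -> 668 -> 409
4: 95 -> 571 -> 88 -> 879 -> 151
5: 110
6: 839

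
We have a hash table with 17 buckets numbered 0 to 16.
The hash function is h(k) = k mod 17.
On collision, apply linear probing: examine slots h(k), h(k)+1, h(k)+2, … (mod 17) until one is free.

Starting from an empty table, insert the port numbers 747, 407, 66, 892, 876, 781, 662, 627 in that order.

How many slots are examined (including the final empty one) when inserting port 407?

2

747 hashes to 16; slot 16 is free => place at 16.
407 hashes to 16; 16 taken => place at 0.
66 hashes to 15; slot 15 is free => place at 15.
892 hashes to 8; slot 8 is free => place at 8.
876 hashes to 9; slot 9 is free => place at 9.
781 hashes to 16; 16,0 taken => place at 1.
662 hashes to 16; 16,0,1 taken => place at 2.
627 hashes to 15; 15,16,0,1,2 taken => place at 3.
Table: [407, 781, 662, 627, -, -, -, -, 892, 876, -, -, -, -, -, 66, 747]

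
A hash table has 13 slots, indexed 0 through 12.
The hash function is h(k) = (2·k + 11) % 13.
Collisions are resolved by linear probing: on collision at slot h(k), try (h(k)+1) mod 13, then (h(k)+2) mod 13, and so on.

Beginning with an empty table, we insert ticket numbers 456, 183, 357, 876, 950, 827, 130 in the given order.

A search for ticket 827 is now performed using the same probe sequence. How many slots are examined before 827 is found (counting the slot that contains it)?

3

456 hashes to 0; slot 0 is free → place at 0.
183 hashes to 0; 0 taken → place at 1.
357 hashes to 10; slot 10 is free → place at 10.
876 hashes to 8; slot 8 is free → place at 8.
950 hashes to 0; 0,1 taken → place at 2.
827 hashes to 1; 1,2 taken → place at 3.
130 hashes to 11; slot 11 is free → place at 11.
Table: [456, 183, 950, 827, _, _, _, _, 876, _, 357, 130, _]
Lookup 827: h=1, probe 1,2,3 → found at 3.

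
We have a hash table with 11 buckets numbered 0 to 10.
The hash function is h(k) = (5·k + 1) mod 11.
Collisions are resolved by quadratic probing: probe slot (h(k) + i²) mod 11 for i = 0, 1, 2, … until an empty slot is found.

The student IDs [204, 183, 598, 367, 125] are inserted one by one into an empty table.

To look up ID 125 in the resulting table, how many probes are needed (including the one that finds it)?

Insert 204: h=9, slot 9 empty → index 9.
Insert 183: h=3, slot 3 empty → index 3.
Insert 598: h=10, slot 10 empty → index 10.
Insert 367: h=10, slot 10 occupied → index 0.
Insert 125: h=10, slots 10,0,3 occupied → index 8.
Table: [367, —, —, 183, —, —, —, —, 125, 204, 598]
Lookup 125: h=10, probe 10,0,3,8 → found at 8.

4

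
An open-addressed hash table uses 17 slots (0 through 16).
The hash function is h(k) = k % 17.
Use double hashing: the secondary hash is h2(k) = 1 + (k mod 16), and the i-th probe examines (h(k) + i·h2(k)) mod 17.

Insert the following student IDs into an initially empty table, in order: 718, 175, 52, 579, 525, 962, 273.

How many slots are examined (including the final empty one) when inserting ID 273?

2

718 hashes to 4; slot 4 is free → place at 4.
175 hashes to 5; slot 5 is free → place at 5.
52 hashes to 1; slot 1 is free → place at 1.
579 hashes to 1, h2=4; 1,5 taken → place at 9.
525 hashes to 15; slot 15 is free → place at 15.
962 hashes to 10; slot 10 is free → place at 10.
273 hashes to 1, h2=2; 1 taken → place at 3.
Table: [_, 52, _, 273, 718, 175, _, _, _, 579, 962, _, _, _, _, 525, _]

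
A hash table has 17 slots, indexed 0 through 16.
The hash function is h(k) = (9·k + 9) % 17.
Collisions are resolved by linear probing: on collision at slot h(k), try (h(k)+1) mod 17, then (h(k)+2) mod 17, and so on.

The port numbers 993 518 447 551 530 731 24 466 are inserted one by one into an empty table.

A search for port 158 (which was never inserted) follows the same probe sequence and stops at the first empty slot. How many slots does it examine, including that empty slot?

6

Insert 993: h=4, slot 4 empty => index 4.
Insert 518: h=13, slot 13 empty => index 13.
Insert 447: h=3, slot 3 empty => index 3.
Insert 551: h=4, slot 4 occupied => index 5.
Insert 530: h=2, slot 2 empty => index 2.
Insert 731: h=9, slot 9 empty => index 9.
Insert 24: h=4, slots 4,5 occupied => index 6.
Insert 466: h=4, slots 4,5,6 occupied => index 7.
Table: [∅, ∅, 530, 447, 993, 551, 24, 466, ∅, 731, ∅, ∅, ∅, 518, ∅, ∅, ∅]
Lookup 158: h=3, probe 3,4,5,6,7,8 → slot 8 empty, not found.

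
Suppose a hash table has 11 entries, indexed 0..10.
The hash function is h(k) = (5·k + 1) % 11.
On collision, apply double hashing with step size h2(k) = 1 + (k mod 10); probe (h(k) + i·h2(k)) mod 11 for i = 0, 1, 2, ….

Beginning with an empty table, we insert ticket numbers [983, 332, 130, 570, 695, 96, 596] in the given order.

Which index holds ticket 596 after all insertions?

7

983 hashes to 10; slot 10 is free => place at 10.
332 hashes to 0; slot 0 is free => place at 0.
130 hashes to 2; slot 2 is free => place at 2.
570 hashes to 2, h2=1; 2 taken => place at 3.
695 hashes to 0, h2=6; 0 taken => place at 6.
96 hashes to 8; slot 8 is free => place at 8.
596 hashes to 0, h2=7; 0 taken => place at 7.
Table: [332, —, 130, 570, —, —, 695, 596, 96, —, 983]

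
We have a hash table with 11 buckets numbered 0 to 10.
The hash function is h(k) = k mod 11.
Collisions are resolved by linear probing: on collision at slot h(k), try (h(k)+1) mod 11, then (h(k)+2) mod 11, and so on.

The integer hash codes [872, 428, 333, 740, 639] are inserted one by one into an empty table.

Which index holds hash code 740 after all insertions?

Insert 872: h=3, slot 3 empty => index 3.
Insert 428: h=10, slot 10 empty => index 10.
Insert 333: h=3, slot 3 occupied => index 4.
Insert 740: h=3, slots 3,4 occupied => index 5.
Insert 639: h=1, slot 1 empty => index 1.
Table: [—, 639, —, 872, 333, 740, —, —, —, —, 428]

5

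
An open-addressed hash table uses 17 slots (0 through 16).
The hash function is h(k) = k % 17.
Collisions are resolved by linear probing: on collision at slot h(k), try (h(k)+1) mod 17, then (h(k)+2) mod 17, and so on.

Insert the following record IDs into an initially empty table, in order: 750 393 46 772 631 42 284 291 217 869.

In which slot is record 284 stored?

750: h=2 -> slot 2
393: h=2, probe 2,3 -> slot 3
46: h=12 -> slot 12
772: h=7 -> slot 7
631: h=2, probe 2,3,4 -> slot 4
42: h=8 -> slot 8
284: h=12, probe 12,13 -> slot 13
291: h=2, probe 2,3,4,5 -> slot 5
217: h=13, probe 13,14 -> slot 14
869: h=2, probe 2,3,4,5,6 -> slot 6
Table: [_, _, 750, 393, 631, 291, 869, 772, 42, _, _, _, 46, 284, 217, _, _]

13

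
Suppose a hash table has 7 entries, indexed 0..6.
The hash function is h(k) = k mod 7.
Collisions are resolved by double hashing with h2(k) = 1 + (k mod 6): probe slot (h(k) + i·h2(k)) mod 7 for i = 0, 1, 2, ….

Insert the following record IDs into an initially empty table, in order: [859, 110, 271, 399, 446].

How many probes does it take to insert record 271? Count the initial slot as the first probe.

Insert 859: h=5, slot 5 empty -> index 5.
Insert 110: h=5, h2=3, slot 5 occupied -> index 1.
Insert 271: h=5, h2=2, slot 5 occupied -> index 0.
Insert 399: h=0, h2=4, slot 0 occupied -> index 4.
Insert 446: h=5, h2=3, slots 5,1,4,0 occupied -> index 3.
Table: [271, 110, ., 446, 399, 859, .]

2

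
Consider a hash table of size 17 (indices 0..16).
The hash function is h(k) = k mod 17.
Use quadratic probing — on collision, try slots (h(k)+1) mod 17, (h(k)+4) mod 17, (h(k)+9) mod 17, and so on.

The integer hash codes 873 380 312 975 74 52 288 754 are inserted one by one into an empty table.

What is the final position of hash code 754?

14

Insert 873: h=6, slot 6 empty → index 6.
Insert 380: h=6, slot 6 occupied → index 7.
Insert 312: h=6, slots 6,7 occupied → index 10.
Insert 975: h=6, slots 6,7,10 occupied → index 15.
Insert 74: h=6, slots 6,7,10,15 occupied → index 5.
Insert 52: h=1, slot 1 empty → index 1.
Insert 288: h=16, slot 16 empty → index 16.
Insert 754: h=6, slots 6,7,10,15,5 occupied → index 14.
Table: [_, 52, _, _, _, 74, 873, 380, _, _, 312, _, _, _, 754, 975, 288]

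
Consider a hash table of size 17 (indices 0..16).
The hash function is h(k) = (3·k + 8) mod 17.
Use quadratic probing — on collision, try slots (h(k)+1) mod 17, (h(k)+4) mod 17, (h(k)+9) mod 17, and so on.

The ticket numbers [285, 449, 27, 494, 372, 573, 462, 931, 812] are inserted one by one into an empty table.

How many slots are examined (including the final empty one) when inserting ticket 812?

4

Insert 285: h=13, slot 13 empty => index 13.
Insert 449: h=12, slot 12 empty => index 12.
Insert 27: h=4, slot 4 empty => index 4.
Insert 494: h=11, slot 11 empty => index 11.
Insert 372: h=2, slot 2 empty => index 2.
Insert 573: h=10, slot 10 empty => index 10.
Insert 462: h=0, slot 0 empty => index 0.
Insert 931: h=13, slot 13 occupied => index 14.
Insert 812: h=13, slots 13,14,0 occupied => index 5.
Table: [462, _, 372, _, 27, 812, _, _, _, _, 573, 494, 449, 285, 931, _, _]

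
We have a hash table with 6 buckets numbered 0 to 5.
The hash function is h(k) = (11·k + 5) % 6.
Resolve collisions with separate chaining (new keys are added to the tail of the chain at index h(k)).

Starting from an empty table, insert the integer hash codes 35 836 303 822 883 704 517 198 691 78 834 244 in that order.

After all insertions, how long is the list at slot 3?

2

35 → bucket 0
836 → bucket 3
303 → bucket 2
822 → bucket 5
883 → bucket 4
704 → bucket 3 (collision)
517 → bucket 4 (collision)
198 → bucket 5 (collision)
691 → bucket 4 (collision)
78 → bucket 5 (collision)
834 → bucket 5 (collision)
244 → bucket 1
Final buckets:
0: 35
1: 244
2: 303
3: 836 -> 704
4: 883 -> 517 -> 691
5: 822 -> 198 -> 78 -> 834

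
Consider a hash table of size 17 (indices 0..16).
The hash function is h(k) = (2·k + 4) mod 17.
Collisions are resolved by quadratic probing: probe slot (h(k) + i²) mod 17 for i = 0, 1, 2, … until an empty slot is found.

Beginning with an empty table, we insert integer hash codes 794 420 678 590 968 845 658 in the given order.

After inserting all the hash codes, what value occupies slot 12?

794 hashes to 11; slot 11 is free → place at 11.
420 hashes to 11; 11 taken → place at 12.
678 hashes to 0; slot 0 is free → place at 0.
590 hashes to 11; 11,12 taken → place at 15.
968 hashes to 2; slot 2 is free → place at 2.
845 hashes to 11; 11,12,15 taken → place at 3.
658 hashes to 11; 11,12,15,3 taken → place at 10.
Table: [678, ., 968, 845, ., ., ., ., ., ., 658, 794, 420, ., ., 590, .]

420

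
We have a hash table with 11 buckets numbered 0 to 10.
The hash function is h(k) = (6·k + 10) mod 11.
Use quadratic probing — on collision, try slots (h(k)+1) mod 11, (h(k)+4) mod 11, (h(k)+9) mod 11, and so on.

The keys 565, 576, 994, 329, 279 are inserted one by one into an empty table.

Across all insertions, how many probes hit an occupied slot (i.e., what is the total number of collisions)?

6

Insert 565: h=1, slot 1 empty -> index 1.
Insert 576: h=1, slot 1 occupied -> index 2.
Insert 994: h=1, slots 1,2 occupied -> index 5.
Insert 329: h=4, slot 4 empty -> index 4.
Insert 279: h=1, slots 1,2,5 occupied -> index 10.
Table: [∅, 565, 576, ∅, 329, 994, ∅, ∅, ∅, ∅, 279]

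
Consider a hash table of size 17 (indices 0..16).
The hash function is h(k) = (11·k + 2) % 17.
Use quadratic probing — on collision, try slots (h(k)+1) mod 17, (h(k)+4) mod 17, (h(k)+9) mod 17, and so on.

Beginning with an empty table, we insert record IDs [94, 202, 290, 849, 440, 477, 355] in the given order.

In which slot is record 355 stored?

Insert 94: h=16, slot 16 empty -> index 16.
Insert 202: h=14, slot 14 empty -> index 14.
Insert 290: h=13, slot 13 empty -> index 13.
Insert 849: h=8, slot 8 empty -> index 8.
Insert 440: h=14, slot 14 occupied -> index 15.
Insert 477: h=13, slots 13,14 occupied -> index 0.
Insert 355: h=14, slots 14,15 occupied -> index 1.
Table: [477, 355, -, -, -, -, -, -, 849, -, -, -, -, 290, 202, 440, 94]

1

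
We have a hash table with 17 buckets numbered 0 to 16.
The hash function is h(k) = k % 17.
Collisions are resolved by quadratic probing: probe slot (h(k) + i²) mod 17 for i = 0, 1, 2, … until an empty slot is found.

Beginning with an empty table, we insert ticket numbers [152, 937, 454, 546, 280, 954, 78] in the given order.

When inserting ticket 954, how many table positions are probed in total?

Insert 152: h=16, slot 16 empty -> index 16.
Insert 937: h=2, slot 2 empty -> index 2.
Insert 454: h=12, slot 12 empty -> index 12.
Insert 546: h=2, slot 2 occupied -> index 3.
Insert 280: h=8, slot 8 empty -> index 8.
Insert 954: h=2, slots 2,3 occupied -> index 6.
Insert 78: h=10, slot 10 empty -> index 10.
Table: [-, -, 937, 546, -, -, 954, -, 280, -, 78, -, 454, -, -, -, 152]

3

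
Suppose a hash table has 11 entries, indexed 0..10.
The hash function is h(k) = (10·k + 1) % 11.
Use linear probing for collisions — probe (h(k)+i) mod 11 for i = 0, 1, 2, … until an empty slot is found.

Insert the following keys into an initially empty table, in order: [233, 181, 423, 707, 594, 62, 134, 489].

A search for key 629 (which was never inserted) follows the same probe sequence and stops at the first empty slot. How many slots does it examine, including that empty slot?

Insert 233: h=10, slot 10 empty => index 10.
Insert 181: h=7, slot 7 empty => index 7.
Insert 423: h=7, slot 7 occupied => index 8.
Insert 707: h=9, slot 9 empty => index 9.
Insert 594: h=1, slot 1 empty => index 1.
Insert 62: h=5, slot 5 empty => index 5.
Insert 134: h=10, slot 10 occupied => index 0.
Insert 489: h=7, slots 7,8,9,10,0,1 occupied => index 2.
Table: [134, 594, 489, —, —, 62, —, 181, 423, 707, 233]
Lookup 629: h=10, probe 10,0,1,2,3 → slot 3 empty, not found.

5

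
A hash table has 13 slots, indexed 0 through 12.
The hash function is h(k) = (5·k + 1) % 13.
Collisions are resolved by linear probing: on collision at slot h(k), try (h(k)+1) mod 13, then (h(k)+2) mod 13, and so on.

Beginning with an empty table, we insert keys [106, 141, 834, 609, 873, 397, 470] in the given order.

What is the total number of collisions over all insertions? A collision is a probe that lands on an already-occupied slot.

7

106: h=11 => slot 11
141: h=4 => slot 4
834: h=11, probe 11,12 => slot 12
609: h=4, probe 4,5 => slot 5
873: h=11, probe 11,12,0 => slot 0
397: h=10 => slot 10
470: h=11, probe 11,12,0,1 => slot 1
Table: [873, 470, _, _, 141, 609, _, _, _, _, 397, 106, 834]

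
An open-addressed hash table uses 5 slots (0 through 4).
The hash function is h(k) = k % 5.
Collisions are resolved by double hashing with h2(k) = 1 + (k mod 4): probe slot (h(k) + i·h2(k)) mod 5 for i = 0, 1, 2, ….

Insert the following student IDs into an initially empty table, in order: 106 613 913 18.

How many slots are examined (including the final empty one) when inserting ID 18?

3

106: h=1 → slot 1
613: h=3 → slot 3
913: h=3, h2=2, probe 3,0 → slot 0
18: h=3, h2=3, probe 3,1,4 → slot 4
Table: [913, 106, ∅, 613, 18]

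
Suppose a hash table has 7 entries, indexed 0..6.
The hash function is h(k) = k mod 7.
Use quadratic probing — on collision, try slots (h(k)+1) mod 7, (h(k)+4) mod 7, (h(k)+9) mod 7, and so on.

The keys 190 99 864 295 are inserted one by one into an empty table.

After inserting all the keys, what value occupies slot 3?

Insert 190: h=1, slot 1 empty => index 1.
Insert 99: h=1, slot 1 occupied => index 2.
Insert 864: h=3, slot 3 empty => index 3.
Insert 295: h=1, slots 1,2 occupied => index 5.
Table: [_, 190, 99, 864, _, 295, _]

864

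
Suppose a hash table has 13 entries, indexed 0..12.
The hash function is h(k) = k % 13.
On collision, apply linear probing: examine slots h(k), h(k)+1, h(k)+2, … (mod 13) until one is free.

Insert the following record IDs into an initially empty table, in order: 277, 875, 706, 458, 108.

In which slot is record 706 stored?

6

277 hashes to 4; slot 4 is free -> place at 4.
875 hashes to 4; 4 taken -> place at 5.
706 hashes to 4; 4,5 taken -> place at 6.
458 hashes to 3; slot 3 is free -> place at 3.
108 hashes to 4; 4,5,6 taken -> place at 7.
Table: [_, _, _, 458, 277, 875, 706, 108, _, _, _, _, _]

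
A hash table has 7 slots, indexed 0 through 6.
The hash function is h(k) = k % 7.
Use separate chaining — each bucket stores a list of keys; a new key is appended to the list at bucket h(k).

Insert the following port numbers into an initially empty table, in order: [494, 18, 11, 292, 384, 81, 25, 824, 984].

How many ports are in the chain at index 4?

6

494 → bucket 4
18 → bucket 4 (collision)
11 → bucket 4 (collision)
292 → bucket 5
384 → bucket 6
81 → bucket 4 (collision)
25 → bucket 4 (collision)
824 → bucket 5 (collision)
984 → bucket 4 (collision)
Final buckets:
0: .
1: .
2: .
3: .
4: 494 -> 18 -> 11 -> 81 -> 25 -> 984
5: 292 -> 824
6: 384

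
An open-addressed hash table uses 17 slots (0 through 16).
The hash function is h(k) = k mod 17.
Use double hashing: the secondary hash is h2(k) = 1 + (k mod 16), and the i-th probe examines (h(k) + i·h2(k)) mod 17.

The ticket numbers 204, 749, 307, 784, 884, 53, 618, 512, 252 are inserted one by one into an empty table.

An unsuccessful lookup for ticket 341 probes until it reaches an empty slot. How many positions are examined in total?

Insert 204: h=0, slot 0 empty → index 0.
Insert 749: h=1, slot 1 empty → index 1.
Insert 307: h=1, h2=4, slot 1 occupied → index 5.
Insert 784: h=2, slot 2 empty → index 2.
Insert 884: h=0, h2=5, slots 0,5 occupied → index 10.
Insert 53: h=2, h2=6, slot 2 occupied → index 8.
Insert 618: h=6, slot 6 empty → index 6.
Insert 512: h=2, h2=1, slot 2 occupied → index 3.
Insert 252: h=14, slot 14 empty → index 14.
Table: [204, 749, 784, 512, ., 307, 618, ., 53, ., 884, ., ., ., 252, ., .]
Lookup 341: h=1, h2=6, probe 1,7 → slot 7 empty, not found.

2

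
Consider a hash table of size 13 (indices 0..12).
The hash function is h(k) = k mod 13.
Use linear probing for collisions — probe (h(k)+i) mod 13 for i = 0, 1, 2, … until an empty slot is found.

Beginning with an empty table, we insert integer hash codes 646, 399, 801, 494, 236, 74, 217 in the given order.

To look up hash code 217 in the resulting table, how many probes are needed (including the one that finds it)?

4

646 hashes to 9; slot 9 is free → place at 9.
399 hashes to 9; 9 taken → place at 10.
801 hashes to 8; slot 8 is free → place at 8.
494 hashes to 0; slot 0 is free → place at 0.
236 hashes to 2; slot 2 is free → place at 2.
74 hashes to 9; 9,10 taken → place at 11.
217 hashes to 9; 9,10,11 taken → place at 12.
Table: [494, -, 236, -, -, -, -, -, 801, 646, 399, 74, 217]
Lookup 217: h=9, probe 9,10,11,12 → found at 12.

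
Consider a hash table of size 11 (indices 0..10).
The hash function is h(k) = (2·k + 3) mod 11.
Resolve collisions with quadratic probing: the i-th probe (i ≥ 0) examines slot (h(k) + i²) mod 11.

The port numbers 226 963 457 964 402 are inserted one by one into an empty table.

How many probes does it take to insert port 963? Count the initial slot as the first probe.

2

226: h=4 => slot 4
963: h=4, probe 4,5 => slot 5
457: h=4, probe 4,5,8 => slot 8
964: h=6 => slot 6
402: h=4, probe 4,5,8,2 => slot 2
Table: [-, -, 402, -, 226, 963, 964, -, 457, -, -]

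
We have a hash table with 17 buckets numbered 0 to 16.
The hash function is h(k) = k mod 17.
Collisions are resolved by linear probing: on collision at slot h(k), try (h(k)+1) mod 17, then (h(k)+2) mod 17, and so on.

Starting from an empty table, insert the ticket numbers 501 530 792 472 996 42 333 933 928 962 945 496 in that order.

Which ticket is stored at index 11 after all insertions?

996

501 hashes to 8; slot 8 is free → place at 8.
530 hashes to 3; slot 3 is free → place at 3.
792 hashes to 10; slot 10 is free → place at 10.
472 hashes to 13; slot 13 is free → place at 13.
996 hashes to 10; 10 taken → place at 11.
42 hashes to 8; 8 taken → place at 9.
333 hashes to 10; 10,11 taken → place at 12.
933 hashes to 15; slot 15 is free → place at 15.
928 hashes to 10; 10,11,12,13 taken → place at 14.
962 hashes to 10; 10,11,12,13,14,15 taken → place at 16.
945 hashes to 10; 10,11,12,13,14,15,16 taken → place at 0.
496 hashes to 3; 3 taken → place at 4.
Table: [945, ., ., 530, 496, ., ., ., 501, 42, 792, 996, 333, 472, 928, 933, 962]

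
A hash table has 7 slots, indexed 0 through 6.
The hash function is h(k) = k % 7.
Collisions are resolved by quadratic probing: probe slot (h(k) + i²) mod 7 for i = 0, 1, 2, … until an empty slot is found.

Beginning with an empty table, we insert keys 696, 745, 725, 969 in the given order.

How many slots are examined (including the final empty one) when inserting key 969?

3

Insert 696: h=3, slot 3 empty → index 3.
Insert 745: h=3, slot 3 occupied → index 4.
Insert 725: h=4, slot 4 occupied → index 5.
Insert 969: h=3, slots 3,4 occupied → index 0.
Table: [969, ∅, ∅, 696, 745, 725, ∅]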